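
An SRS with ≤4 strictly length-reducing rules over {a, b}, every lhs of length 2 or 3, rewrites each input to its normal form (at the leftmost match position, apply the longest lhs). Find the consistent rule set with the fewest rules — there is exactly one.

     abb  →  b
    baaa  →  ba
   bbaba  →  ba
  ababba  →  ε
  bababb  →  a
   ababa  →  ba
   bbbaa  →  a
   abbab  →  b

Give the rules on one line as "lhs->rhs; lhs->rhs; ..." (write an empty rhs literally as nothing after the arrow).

  | abb => bb => b
  | baaa => ba
  | bbaba => baba => bba => ba
  | ababba => babba => bbba => aa => ε

aa->; ab->b; bb->b; bbb->a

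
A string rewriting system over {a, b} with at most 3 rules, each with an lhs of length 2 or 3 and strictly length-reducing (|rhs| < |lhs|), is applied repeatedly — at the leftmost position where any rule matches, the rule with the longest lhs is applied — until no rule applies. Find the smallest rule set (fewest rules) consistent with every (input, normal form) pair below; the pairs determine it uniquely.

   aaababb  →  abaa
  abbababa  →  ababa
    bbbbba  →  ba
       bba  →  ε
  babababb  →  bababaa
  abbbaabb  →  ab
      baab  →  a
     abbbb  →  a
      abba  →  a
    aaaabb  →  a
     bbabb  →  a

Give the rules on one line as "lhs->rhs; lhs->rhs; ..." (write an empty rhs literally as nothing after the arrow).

  | aaababb => ababb => abaa
  | abbababa => ababa
  | bbbbba => abbba => aaba => ba
  | bba => ε

aab->b; bb->a; bba->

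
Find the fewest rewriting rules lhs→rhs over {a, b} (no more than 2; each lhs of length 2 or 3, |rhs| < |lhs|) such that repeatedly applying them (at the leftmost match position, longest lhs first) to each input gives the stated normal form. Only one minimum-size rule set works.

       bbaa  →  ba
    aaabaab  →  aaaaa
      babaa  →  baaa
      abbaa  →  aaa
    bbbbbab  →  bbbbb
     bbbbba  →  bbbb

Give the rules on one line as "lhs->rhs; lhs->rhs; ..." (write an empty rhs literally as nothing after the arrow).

  | bbaa => ba
  | aaabaab => aaaaab => aaaaa
  | babaa => baaa
  | abbaa => abaa => aaa

ab->a; bba->b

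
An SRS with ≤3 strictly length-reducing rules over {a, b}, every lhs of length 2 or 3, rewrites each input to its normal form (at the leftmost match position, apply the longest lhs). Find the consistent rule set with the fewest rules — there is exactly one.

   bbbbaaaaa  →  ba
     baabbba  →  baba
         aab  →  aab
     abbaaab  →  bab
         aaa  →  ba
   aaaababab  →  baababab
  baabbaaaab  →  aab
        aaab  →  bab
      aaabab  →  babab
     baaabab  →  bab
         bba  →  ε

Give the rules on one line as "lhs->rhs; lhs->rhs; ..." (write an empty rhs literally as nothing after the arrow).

aaa->ba; abb->; bba->

  | bbbbaaaaa => bbaaaa => aaa => ba
  | baabbba => baba
  | aab
  | abbaaab => aaab => bab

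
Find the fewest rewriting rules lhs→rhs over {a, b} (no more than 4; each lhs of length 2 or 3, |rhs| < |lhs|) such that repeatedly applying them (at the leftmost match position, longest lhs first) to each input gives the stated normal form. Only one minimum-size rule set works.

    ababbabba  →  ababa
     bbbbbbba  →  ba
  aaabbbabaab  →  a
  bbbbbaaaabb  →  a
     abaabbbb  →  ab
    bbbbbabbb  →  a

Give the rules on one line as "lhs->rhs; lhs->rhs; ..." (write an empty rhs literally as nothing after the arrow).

  | ababbabba => abaaabba => ababa
  | bbbbbbba => bbbba => ba
  | aaabbbabaab => abbabaab => aaabaab => aaab => a
  | bbbbbaaaabb => bbaaaabb => aaaaabb => aaab => a

aab->; bb->a; bbb->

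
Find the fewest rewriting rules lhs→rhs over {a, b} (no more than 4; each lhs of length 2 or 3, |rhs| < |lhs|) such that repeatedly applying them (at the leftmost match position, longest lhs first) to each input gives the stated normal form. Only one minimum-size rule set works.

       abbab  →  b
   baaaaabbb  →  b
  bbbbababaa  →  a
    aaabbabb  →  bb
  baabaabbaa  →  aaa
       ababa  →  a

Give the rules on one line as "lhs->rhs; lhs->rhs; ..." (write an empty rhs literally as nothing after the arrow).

aab->b; ab->; abb->a; bba->

  | abbab => aab => b
  | baaaaabbb => baaabbb => babbb => bab => b
  | bbbbababaa => bbbabaa => bbaa => a
  | aaabbabb => abbabb => aabb => bb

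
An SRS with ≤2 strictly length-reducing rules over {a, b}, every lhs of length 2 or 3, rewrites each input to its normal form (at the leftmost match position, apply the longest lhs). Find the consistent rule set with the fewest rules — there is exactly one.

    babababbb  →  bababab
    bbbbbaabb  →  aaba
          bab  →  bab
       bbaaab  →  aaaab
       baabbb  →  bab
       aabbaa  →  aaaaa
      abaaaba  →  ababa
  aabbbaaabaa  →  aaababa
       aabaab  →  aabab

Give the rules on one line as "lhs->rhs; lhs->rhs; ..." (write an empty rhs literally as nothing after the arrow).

baa->ba; bb->a

  | babababbb => bababaab => bababab
  | bbbbbaabb => abbbaabb => aabaabb => aababb => aabaa => aaba
  | bab
  | bbaaab => aaaab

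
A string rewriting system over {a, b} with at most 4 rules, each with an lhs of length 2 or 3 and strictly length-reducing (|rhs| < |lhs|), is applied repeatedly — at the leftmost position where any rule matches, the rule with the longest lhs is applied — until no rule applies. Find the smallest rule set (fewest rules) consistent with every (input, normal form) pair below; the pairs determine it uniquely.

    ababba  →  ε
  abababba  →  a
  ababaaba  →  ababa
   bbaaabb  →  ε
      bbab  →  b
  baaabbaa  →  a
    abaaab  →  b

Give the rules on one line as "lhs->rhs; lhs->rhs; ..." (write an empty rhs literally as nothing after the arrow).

  | ababba => abaaa => aa => ε
  | abababba => ababaaa => abaa => a
  | ababaaba => ababa
  | bbaaabb => aaaabb => abb => aa => ε

aa->; aaa->; baa->; bb->a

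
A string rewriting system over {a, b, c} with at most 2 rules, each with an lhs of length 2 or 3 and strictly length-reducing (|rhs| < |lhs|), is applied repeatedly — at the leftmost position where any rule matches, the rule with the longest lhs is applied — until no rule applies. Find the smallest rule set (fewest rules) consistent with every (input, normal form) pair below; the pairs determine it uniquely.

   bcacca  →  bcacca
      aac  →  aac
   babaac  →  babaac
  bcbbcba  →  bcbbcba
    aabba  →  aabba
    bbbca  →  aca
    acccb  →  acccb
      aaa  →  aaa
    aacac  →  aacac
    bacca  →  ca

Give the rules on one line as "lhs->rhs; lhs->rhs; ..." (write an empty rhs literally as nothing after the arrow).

bac->; bbb->a

  | bcacca
  | aac
  | babaac
  | bcbbcba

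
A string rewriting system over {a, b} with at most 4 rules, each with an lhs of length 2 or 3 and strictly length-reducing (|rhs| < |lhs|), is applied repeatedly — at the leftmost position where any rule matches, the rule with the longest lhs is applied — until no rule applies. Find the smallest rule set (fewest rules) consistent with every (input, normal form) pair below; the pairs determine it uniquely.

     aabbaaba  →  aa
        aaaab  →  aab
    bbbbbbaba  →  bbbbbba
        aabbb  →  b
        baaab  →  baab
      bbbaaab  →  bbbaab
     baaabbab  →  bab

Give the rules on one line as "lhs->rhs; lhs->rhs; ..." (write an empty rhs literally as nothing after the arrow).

  | aabbaaba => abaaba => aaba => aa
  | aaaab => aaab => aab
  | bbbbbbaba => bbbbbba
  | aabbb => abb => b

aaa->aa; aba->a; abb->b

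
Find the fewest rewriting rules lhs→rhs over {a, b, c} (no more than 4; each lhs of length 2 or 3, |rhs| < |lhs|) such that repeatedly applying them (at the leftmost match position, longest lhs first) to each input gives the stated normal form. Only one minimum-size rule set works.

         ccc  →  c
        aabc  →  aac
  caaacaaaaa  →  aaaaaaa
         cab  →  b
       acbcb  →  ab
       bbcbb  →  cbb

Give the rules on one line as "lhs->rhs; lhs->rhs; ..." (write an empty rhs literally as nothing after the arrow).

  | ccc => c
  | aabc => aac
  | caaacaaaaa => aacaaaaa => aaaaaaa
  | cab => b

aca->aa; bc->c; ca->; cc->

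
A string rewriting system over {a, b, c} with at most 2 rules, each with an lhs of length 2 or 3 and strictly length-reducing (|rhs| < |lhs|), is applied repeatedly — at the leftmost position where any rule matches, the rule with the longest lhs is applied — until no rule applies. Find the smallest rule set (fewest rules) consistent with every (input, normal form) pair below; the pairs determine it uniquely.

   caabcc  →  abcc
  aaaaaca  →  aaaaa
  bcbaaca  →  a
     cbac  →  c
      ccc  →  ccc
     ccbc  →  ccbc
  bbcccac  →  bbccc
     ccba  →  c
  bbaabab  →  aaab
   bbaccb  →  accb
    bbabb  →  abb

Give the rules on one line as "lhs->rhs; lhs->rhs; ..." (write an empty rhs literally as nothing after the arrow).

ba->a; ca->

  | caabcc => abcc
  | aaaaaca => aaaaa
  | bcbaaca => bcaaca => baca => aca => a
  | cbac => cac => c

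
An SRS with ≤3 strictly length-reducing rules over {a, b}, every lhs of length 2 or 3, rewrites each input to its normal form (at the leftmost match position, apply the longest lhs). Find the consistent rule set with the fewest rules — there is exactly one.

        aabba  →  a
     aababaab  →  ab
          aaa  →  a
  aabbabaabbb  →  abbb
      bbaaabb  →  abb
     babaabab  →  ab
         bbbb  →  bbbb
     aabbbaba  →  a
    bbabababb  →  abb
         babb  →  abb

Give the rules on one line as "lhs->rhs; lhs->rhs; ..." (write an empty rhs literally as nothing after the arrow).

aa->a; ba->a

  | aabba => abba => aba => aa => a
  | aababaab => ababaab => aabaab => abaab => aaab => aab => ab
  | aaa => aa => a
  | aabbabaabbb => abbabaabbb => ababaabbb => aabaabbb => abaabbb => aaabbb => aabbb => abbb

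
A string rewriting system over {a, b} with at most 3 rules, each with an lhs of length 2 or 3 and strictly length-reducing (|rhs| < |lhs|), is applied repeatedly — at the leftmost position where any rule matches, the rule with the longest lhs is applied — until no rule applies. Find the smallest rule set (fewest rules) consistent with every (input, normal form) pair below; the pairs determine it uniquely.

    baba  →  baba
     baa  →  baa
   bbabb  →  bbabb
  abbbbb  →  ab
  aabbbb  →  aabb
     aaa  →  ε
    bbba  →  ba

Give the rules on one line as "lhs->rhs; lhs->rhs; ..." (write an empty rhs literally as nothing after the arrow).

  | baba
  | baa
  | bbabb
  | abbbbb => abbb => ab

aaa->; bbb->b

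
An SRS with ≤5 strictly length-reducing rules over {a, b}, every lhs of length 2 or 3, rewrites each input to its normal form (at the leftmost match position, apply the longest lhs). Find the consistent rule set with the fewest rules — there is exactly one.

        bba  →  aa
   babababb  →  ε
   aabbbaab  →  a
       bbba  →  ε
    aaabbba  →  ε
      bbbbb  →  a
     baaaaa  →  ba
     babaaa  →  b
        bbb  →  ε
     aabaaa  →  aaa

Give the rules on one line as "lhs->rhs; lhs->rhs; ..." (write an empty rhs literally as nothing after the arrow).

  | bba => aa
  | babababb => bbabb => aabb => ab => ε
  | aabbbaab => abbaab => baab => bb => a
  | bbba => aba => ε

ab->; aba->; baa->b; bb->a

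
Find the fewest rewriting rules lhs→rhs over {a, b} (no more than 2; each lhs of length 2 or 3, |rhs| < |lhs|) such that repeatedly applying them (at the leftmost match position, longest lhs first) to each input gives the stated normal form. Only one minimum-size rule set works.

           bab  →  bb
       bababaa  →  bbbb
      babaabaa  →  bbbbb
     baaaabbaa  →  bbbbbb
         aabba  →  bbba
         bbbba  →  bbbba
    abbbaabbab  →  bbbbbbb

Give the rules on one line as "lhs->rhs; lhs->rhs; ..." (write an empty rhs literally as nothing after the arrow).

aa->b; ab->b

  | bab => bb
  | bababaa => bbabaa => bbbaa => bbbb
  | babaabaa => bbaabaa => bbbbaa => bbbbb
  | baaaabbaa => bbaabbaa => bbbbbaa => bbbbbb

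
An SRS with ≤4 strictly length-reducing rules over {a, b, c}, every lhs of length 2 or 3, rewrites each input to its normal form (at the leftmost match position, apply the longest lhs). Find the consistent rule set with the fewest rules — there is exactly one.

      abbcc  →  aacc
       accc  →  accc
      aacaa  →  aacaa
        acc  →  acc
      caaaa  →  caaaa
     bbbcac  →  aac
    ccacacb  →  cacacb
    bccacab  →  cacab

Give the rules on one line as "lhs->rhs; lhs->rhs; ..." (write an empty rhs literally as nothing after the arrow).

  | abbcc => aacc
  | accc
  | aacaa
  | acc

bb->a; bc->; cca->ca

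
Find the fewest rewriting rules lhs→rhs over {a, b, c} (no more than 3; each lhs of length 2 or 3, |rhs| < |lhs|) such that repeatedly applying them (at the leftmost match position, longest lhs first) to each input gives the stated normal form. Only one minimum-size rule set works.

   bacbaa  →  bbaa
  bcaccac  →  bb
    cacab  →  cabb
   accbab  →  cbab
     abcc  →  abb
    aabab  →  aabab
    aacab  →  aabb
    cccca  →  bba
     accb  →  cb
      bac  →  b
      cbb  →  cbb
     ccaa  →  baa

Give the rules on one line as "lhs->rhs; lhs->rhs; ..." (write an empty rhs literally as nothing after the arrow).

  | bacbaa => bbaa
  | bcaccac => bccac => bbac => bb
  | cacab => cabb
  | accbab => cbab

ac->; aca->ab; cc->b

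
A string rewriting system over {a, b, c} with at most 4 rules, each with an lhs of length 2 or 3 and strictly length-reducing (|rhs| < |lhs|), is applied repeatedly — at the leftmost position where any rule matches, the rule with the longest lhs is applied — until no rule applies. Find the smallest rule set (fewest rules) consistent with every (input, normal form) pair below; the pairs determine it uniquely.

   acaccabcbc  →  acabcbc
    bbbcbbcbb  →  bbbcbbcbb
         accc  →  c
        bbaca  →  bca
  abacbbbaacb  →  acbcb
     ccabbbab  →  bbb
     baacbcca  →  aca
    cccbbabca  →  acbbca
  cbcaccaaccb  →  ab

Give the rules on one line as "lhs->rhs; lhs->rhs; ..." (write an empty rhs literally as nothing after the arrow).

aa->; ba->; cc->a

  | acaccabcbc => acaaabcbc => acabcbc
  | bbbcbbcbb
  | accc => aac => c
  | bbaca => bca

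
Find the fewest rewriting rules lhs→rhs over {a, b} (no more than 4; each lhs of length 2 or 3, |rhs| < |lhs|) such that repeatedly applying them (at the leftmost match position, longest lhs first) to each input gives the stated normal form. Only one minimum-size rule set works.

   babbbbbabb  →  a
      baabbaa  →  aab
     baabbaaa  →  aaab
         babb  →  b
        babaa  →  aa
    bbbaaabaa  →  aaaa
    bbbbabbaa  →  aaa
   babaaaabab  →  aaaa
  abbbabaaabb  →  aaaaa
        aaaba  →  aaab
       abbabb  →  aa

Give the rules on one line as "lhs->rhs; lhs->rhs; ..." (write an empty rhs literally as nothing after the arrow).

  | babbbbbabb => bbbbbbabb => babbbabb => bbbbabb => bababb => bbabb => abb => a
  | baabbaa => abbbaa => abaaa => aaba => aab
  | baabbaaa => abbbaaa => abaaaa => aabaa => aaab
  | babb => bbb => ba => b

ba->b; baa->ab; bb->; bbb->ba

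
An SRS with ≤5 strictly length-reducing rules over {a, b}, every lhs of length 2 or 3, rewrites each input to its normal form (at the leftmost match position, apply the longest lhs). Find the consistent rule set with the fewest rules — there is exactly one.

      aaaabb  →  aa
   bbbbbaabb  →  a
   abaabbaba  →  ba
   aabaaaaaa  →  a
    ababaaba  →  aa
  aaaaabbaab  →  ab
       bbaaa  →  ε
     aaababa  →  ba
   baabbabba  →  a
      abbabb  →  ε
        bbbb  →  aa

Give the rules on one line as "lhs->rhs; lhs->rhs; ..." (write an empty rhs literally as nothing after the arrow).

  | aaaabb => abb => aa
  | bbbbbaabb => abbbaabb => aabaabb => aaabb => bb => a
  | abaabbaba => aabbaba => aaaba => ba
  | aabaaaaaa => aaaaaaa => aaaa => a

aaa->; aba->a; bb->a; bba->a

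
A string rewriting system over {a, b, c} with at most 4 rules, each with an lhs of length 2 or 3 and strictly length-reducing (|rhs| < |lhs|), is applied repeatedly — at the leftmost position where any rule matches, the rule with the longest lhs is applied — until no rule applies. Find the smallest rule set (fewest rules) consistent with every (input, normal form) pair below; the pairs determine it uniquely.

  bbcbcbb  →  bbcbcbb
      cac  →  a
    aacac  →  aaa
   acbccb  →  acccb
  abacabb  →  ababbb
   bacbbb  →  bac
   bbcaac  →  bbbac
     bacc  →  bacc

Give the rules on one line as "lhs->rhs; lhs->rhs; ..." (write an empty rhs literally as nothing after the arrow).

  | bbcbcbb
  | cac => a
  | aacac => aaa
  | acbccb => acccb

acb->ac; ca->b; cac->a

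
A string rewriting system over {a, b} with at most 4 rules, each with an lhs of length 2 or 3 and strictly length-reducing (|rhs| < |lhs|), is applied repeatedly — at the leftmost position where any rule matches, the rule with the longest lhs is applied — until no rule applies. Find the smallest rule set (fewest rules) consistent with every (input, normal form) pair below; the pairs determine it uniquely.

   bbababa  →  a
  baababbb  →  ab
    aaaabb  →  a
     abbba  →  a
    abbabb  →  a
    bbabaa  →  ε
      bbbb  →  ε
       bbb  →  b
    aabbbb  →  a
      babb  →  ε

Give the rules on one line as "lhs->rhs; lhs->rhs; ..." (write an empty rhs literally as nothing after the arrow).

  | bbababa => ababa => aba => a
  | baababbb => ababbb => abbb => ab
  | aaaabb => aabb => abb => a
  | abbba => aba => a

aa->; aab->ab; ba->; bb->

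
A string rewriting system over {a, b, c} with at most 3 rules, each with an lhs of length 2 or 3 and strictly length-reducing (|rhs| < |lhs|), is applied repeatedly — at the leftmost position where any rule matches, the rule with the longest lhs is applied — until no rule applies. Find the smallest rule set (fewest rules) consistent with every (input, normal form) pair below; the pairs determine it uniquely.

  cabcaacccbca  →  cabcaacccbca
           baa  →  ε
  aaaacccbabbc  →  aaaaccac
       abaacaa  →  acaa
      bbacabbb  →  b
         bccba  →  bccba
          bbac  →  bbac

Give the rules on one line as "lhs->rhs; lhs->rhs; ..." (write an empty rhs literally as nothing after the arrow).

  | cabcaacccbca
  | baa => ε
  | aaaacccbabbc => aaaacccbbc => aaaaccac
  | abaacaa => acaa

abb->b; baa->; cbb->a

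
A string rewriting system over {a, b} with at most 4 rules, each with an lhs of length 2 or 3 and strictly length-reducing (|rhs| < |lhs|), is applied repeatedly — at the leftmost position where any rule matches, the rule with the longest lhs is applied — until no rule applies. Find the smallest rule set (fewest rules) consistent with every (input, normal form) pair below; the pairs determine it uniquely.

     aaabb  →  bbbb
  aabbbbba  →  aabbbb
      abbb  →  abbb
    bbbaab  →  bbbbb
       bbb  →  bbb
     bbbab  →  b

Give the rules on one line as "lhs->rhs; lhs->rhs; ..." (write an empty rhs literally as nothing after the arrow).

aaa->bb; ba->; baa->bb; bab->a

  | aaabb => bbbb
  | aabbbbba => aabbbb
  | abbb
  | bbbaab => bbbbb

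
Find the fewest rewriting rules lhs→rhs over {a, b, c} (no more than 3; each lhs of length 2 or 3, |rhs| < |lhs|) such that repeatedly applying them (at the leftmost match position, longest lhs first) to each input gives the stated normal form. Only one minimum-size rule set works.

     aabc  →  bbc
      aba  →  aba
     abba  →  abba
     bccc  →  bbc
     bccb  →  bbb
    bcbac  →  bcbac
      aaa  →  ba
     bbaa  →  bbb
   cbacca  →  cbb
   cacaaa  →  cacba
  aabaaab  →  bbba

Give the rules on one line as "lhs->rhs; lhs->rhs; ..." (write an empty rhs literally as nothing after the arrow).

aa->b; bab->ba; cc->b

  | aabc => bbc
  | aba
  | abba
  | bccc => bbc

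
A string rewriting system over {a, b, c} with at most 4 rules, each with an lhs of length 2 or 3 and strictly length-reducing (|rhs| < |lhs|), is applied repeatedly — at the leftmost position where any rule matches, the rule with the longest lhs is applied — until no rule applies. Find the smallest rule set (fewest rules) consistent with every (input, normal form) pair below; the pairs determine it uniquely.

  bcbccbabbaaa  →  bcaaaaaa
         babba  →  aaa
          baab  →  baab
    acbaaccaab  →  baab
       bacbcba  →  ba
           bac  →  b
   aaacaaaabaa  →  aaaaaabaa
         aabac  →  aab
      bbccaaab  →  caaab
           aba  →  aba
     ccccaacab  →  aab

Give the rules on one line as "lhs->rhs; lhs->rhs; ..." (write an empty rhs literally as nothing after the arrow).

ac->; bab->ab; bb->a; cc->

  | bcbccbabbaaa => bcbbabbaaa => bcaabbaaa => bcaaaaaa
  | babba => abba => aaa
  | baab
  | acbaaccaab => baaccaab => bacaab => baab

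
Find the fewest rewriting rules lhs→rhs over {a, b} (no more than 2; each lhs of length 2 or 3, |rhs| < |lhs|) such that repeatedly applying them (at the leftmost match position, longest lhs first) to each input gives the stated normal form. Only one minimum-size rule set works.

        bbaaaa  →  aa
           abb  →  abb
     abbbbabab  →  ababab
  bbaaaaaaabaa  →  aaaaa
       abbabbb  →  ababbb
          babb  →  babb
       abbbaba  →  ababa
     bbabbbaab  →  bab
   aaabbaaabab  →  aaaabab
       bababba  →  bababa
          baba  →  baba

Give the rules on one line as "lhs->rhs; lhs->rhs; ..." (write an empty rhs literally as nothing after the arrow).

  | bbaaaa => baaaa => aa
  | abb
  | abbbbabab => abbbabab => abbabab => ababab
  | bbaaaaaaabaa => baaaaaaabaa => aaaaabaa => aaaaa

baa->; bba->ba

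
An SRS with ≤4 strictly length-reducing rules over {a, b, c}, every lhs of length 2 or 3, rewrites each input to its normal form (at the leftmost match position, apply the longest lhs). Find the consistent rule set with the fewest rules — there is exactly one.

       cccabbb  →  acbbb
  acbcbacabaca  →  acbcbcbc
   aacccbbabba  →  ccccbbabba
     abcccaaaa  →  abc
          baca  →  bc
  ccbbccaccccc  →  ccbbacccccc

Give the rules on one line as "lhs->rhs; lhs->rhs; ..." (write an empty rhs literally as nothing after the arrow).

  | cccabbb => cacbbb => acbbb
  | acbcbacabaca => acbcbaabaca => acbcbcbaca => acbcbcbaa => acbcbcbc
  | aacccbbabba => ccccbbabba
  | abcccaaaa => abcacaaa => abacaaa => abaaaa => abcaa => abaa => abc

aa->c; ca->a; cca->ac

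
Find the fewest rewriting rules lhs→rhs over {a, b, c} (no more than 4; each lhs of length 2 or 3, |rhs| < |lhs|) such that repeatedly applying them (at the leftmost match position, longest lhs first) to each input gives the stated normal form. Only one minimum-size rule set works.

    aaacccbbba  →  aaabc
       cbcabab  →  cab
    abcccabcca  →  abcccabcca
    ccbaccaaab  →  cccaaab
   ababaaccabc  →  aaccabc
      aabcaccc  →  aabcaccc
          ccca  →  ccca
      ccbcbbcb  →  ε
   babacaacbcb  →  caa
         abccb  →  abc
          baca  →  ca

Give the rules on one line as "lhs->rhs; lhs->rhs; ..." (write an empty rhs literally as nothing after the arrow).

  | aaacccbbba => aaaccbba => aaacba => aaabc
  | cbcabab => cabab => cab
  | abcccabcca
  | ccbaccaaab => cbcccaaab => cccaaab

ba->; cb->; cba->bc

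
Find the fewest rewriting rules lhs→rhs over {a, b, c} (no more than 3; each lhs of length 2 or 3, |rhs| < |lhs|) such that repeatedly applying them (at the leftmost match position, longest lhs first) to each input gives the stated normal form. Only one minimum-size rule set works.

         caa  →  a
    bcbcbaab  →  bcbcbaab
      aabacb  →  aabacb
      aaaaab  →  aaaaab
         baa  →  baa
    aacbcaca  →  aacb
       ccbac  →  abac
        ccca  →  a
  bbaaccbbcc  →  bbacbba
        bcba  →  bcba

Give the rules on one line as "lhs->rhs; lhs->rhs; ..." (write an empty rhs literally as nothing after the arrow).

  | caa => a
  | bcbcbaab
  | aabacb
  | aaaaab

acc->c; ca->; cc->a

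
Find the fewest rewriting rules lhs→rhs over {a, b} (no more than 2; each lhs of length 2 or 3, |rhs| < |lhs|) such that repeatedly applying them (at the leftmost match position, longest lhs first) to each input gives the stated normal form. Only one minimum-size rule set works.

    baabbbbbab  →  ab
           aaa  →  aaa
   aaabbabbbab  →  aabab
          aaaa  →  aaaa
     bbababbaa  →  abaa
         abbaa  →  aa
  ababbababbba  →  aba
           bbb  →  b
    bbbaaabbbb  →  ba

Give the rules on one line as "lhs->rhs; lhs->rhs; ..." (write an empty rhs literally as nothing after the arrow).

  | baabbbbbab => babbbab => bbab => ab
  | aaa
  | aaabbabbbab => aaabbbab => aabab
  | aaaa

abb->; bb->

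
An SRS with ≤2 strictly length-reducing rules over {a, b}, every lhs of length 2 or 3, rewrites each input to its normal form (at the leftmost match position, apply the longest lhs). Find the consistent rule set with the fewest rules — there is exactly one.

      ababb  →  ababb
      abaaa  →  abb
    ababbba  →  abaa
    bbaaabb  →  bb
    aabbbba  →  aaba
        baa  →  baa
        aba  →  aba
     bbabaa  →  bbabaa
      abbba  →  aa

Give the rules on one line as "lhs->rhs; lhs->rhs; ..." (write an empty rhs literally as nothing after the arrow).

  | ababb
  | abaaa => abb
  | ababbba => abaa
  | bbaaabb => bbbbb => bb

aaa->b; bbb->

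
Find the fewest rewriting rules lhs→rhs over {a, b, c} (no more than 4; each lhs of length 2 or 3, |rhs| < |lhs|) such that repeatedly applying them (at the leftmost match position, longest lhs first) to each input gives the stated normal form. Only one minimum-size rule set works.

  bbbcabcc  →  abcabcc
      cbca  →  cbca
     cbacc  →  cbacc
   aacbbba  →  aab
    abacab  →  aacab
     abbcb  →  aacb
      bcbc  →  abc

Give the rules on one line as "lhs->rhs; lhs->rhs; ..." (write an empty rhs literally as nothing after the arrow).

aba->aa; bb->a; bcb->ab; caa->b

  | bbbcabcc => abcabcc
  | cbca
  | cbacc
  | aacbbba => aacaba => aacaa => aab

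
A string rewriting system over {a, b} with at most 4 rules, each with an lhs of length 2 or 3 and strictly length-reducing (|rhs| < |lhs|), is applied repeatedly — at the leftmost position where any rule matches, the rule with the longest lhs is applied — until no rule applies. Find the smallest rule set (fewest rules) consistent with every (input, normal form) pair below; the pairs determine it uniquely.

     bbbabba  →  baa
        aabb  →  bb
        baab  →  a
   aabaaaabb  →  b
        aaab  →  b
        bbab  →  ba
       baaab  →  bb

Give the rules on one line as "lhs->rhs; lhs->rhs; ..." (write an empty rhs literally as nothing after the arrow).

  | bbbabba => bbaba => baa
  | aabb => abb => bb
  | baab => bab => a
  | aabaaaabb => abaaaabb => baaaabb => babb => ab => b

aaa->; ab->b; bab->a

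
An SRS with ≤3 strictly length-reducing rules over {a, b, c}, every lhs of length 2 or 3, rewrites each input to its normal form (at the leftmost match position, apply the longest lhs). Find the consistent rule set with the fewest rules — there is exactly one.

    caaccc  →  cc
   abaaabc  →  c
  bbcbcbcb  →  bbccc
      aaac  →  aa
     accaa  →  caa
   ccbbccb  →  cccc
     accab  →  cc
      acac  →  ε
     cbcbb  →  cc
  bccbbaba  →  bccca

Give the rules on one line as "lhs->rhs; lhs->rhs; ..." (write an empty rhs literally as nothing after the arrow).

  | caaccc => cacc => cc
  | abaaabc => caaabc => caacc => cac => c
  | bbcbcbcb => bbccbcb => bbcccb => bbccc
  | aaac => aa

ab->c; ac->; cb->c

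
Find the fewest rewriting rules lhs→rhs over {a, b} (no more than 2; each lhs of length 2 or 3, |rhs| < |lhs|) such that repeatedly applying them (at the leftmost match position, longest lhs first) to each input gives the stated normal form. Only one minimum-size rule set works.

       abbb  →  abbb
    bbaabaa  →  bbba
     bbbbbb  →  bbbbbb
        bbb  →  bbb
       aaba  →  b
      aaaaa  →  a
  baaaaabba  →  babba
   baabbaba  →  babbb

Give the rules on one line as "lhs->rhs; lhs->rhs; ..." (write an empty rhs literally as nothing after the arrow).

  | abbb
  | bbaabaa => bbabaa => bbba
  | bbbbbb
  | bbb

aa->a; aba->b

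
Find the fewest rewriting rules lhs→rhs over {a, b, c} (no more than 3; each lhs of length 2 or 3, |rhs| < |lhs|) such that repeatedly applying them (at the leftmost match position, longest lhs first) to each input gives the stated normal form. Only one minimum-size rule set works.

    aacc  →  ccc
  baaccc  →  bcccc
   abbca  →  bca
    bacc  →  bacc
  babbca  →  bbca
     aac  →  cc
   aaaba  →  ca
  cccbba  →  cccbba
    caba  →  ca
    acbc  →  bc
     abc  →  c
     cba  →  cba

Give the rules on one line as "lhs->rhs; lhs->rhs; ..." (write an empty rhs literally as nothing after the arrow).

aa->c; ab->; acb->b

  | aacc => ccc
  | baaccc => bcccc
  | abbca => bca
  | bacc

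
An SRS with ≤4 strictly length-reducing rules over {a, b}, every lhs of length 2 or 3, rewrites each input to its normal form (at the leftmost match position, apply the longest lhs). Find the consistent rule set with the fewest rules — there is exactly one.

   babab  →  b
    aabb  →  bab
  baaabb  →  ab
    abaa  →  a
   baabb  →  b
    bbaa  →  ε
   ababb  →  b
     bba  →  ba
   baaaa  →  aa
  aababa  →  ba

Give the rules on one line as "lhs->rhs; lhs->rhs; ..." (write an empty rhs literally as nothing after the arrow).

aab->ba; aba->; baa->; bb->b

  | babab => bb => b
  | aabb => bab
  | baaabb => abb => ab
  | abaa => a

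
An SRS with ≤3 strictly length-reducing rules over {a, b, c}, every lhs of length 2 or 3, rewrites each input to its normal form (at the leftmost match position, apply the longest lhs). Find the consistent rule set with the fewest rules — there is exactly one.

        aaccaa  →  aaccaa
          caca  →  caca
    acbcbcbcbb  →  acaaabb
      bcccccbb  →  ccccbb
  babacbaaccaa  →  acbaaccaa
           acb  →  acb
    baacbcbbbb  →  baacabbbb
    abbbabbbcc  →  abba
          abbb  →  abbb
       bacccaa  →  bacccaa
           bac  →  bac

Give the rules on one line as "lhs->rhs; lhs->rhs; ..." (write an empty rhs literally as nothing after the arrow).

bab->; bc->a; bcc->c

  | aaccaa
  | caca
  | acbcbcbcbb => acabcbcbb => acaabcbb => acaaabb
  | bcccccbb => ccccbb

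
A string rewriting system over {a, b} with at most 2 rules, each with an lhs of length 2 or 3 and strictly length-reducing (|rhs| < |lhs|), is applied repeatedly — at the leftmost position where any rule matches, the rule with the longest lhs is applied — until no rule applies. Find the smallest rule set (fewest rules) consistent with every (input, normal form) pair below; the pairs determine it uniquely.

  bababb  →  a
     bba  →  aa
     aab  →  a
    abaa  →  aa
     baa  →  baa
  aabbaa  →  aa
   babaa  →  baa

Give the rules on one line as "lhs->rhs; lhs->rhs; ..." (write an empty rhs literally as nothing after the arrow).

  | bababb => babb => bb => a
  | bba => aa
  | aab => a
  | abaa => aa

ab->; bb->a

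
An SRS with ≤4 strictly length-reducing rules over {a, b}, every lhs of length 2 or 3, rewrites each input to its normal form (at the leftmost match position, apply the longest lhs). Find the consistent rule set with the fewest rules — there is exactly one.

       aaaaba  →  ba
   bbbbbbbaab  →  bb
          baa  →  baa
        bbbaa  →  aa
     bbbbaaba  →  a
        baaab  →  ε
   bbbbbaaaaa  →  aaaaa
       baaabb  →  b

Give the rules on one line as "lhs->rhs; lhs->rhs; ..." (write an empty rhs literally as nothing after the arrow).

  | aaaaba => aaba => ba
  | bbbbbbbaab => bbbbaab => baab => bb
  | baa
  | bbbaa => aa

aab->b; bab->; bba->a; bbb->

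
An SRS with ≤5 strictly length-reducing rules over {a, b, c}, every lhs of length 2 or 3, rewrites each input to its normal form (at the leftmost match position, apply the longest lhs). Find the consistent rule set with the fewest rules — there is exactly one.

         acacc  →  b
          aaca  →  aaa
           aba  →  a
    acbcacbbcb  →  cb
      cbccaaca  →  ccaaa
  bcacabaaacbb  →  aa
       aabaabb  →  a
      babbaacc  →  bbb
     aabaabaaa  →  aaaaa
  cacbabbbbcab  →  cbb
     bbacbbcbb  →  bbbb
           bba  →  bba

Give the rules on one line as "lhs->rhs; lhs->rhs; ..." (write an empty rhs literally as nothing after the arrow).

  | acacc => aacc => abb => b
  | aaca => aaa
  | aba => a
  | acbcacbbcb => abcacbbcb => cacbbcb => cabbcb => cbcb => cb

ab->; ac->a; acc->bb; bc->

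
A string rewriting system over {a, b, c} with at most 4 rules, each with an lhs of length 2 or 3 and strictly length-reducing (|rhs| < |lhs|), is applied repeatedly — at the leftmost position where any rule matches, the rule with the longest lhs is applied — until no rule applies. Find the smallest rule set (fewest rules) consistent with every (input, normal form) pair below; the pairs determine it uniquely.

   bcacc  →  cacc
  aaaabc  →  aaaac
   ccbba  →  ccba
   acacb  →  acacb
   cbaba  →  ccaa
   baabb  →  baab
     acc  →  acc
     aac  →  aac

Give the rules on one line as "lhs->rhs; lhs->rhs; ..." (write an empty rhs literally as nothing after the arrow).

bab->ca; bb->b; bc->c

  | bcacc => cacc
  | aaaabc => aaaac
  | ccbba => ccba
  | acacb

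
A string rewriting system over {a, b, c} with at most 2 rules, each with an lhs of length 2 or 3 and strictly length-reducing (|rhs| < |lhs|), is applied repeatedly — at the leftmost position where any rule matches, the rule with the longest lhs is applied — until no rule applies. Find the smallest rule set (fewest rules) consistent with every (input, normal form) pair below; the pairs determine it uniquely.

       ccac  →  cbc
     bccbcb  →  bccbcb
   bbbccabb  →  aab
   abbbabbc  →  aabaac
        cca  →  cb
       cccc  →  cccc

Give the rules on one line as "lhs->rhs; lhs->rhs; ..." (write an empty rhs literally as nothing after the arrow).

bb->a; ca->b

  | ccac => cbc
  | bccbcb
  | bbbccabb => abccabb => abcbbb => abcab => abbb => aab
  | abbbabbc => aababbc => aabaac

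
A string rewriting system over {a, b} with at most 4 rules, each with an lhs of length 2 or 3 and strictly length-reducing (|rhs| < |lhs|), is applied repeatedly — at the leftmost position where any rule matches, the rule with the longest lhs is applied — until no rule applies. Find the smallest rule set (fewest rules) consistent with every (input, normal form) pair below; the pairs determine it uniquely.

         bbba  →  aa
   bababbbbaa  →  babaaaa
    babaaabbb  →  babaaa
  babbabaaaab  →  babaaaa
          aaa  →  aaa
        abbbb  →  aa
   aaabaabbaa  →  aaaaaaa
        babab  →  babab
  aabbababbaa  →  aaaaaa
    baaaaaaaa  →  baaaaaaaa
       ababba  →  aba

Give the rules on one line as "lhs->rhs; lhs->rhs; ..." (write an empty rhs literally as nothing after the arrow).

  | bbba => aa
  | bababbbbaa => babaabaa => babaaaa
  | babaaabbb => babaaabb => babaaab => babaaa
  | babbabaaaab => babaaaab => babaaaa

aab->aa; bba->; bbb->a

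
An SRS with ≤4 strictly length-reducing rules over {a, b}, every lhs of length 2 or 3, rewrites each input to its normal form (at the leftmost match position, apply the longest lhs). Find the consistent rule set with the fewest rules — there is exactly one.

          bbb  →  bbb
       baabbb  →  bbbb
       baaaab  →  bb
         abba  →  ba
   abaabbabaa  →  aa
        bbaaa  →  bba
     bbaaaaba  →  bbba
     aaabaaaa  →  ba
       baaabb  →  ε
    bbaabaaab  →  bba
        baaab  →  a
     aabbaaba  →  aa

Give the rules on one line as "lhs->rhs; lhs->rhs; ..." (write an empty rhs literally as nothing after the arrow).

aaa->ba; ab->; baa->b; bab->a

  | bbb
  | baabbb => bbbb
  | baaaab => baab => bb
  | abba => ba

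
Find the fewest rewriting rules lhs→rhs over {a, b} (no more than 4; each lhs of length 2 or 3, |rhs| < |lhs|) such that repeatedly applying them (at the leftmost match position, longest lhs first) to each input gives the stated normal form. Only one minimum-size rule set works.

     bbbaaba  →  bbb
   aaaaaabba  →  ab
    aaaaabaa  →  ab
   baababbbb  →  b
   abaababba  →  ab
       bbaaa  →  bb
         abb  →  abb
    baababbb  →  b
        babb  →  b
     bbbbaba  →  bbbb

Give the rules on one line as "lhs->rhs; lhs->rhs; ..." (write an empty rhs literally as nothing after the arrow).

  | bbbaaba => bbbaba => bbbaa => bbba => bbb
  | aaaaaabba => abaaabba => abaabba => ababba => ababa => abaa => aba => ab
  | aaaaabaa => abaabaa => ababaa => abaaa => abaa => aba => ab
  | baababbbb => bababbbb => baabbbb => babbbb => babbb => babb => bab => ba => b

aaa->ab; ba->b; bab->ba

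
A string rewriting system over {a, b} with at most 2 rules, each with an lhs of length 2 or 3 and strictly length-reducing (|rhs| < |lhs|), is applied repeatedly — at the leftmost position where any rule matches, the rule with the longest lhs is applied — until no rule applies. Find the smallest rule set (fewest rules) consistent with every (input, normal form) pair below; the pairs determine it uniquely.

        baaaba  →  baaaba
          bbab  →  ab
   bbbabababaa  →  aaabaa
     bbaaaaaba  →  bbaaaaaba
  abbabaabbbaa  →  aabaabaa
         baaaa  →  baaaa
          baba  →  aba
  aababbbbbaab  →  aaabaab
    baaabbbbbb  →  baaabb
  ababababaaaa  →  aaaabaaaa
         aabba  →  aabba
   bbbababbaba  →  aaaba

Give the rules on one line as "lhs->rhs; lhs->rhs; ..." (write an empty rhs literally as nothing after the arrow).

bab->ab; bbb->b

  | baaaba
  | bbab => bab => ab
  | bbbabababaa => babababaa => abababaa => aababaa => aaabaa
  | bbaaaaaba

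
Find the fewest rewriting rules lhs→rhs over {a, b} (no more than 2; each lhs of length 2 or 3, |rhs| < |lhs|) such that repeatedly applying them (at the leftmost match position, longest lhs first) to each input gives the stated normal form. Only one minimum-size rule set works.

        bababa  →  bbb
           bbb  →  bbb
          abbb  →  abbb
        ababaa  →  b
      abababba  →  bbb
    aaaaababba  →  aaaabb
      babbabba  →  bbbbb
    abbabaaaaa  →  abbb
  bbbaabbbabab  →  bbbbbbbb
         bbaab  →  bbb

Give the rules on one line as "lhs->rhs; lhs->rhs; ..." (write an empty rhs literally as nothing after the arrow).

aba->; ba->b

  | bababa => bbaba => bbba => bbb
  | bbb
  | abbb
  | ababaa => baa => ba => b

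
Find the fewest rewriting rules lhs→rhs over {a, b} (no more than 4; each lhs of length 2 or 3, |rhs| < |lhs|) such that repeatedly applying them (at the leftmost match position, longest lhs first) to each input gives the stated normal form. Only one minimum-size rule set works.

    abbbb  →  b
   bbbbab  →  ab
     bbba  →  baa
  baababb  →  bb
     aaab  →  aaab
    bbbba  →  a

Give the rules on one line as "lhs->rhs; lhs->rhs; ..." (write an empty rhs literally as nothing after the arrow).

  | abbbb => babb => b
  | bbbbab => babab => ab
  | bbba => baa
  | baababb => babbb => bb

aba->b; abb->ba; bab->; bbb->ba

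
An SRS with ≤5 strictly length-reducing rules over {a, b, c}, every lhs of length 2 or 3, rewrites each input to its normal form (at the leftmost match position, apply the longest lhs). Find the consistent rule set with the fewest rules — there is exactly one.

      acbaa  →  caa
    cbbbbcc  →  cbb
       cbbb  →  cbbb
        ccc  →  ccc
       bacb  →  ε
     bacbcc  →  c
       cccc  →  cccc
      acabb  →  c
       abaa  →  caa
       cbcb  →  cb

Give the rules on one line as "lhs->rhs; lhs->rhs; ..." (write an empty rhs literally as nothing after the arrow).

ab->c; abc->c; ac->a; bc->

  | acbaa => abaa => caa
  | cbbbbcc => cbbbc => cbb
  | cbbb
  | ccc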